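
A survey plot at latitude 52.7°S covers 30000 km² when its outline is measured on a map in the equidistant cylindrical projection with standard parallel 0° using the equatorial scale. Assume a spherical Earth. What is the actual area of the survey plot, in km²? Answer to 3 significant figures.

18200 km²

In the plate carrée (x = Rλ, y = Rφ), meridians are true-scale (h = 1) and parallels are stretched by k = sec φ.
Areal scale = h·k = 1 × sec φ; at 52.7°, h = 1.000, k = 1.650, so h·k = 1.650.
True area = apparent / (areal scale) = 30000 / 1.650 ≈ 18200 km².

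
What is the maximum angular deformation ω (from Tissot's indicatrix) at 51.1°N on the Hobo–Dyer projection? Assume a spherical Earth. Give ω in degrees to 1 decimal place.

The Hobo–Dyer projection is cylindrical equal-area with φ₀ = 37.5°. Cylindrical equal-area (φ₀ = 37.5°): h = cos φ / cos 37.5° along meridians, k = cos 37.5° / cos φ along parallels; h·k = 1.
At 51.1°: h = 0.7915, k = 1.263; principal scales a = 1.263, b = 0.7915.
sin(ω/2) = (a − b)/(a + b) = 0.4718/2.055 = 0.2296, so ω = 2 arcsin(0.2296) ≈ 26.5°.

26.5°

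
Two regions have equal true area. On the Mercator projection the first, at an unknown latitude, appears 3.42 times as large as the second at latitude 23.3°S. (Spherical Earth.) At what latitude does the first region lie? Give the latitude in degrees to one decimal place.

For equal true areas on Mercator, apparent areas scale as sec²φ, so the ratio is cos²φ₂ / cos²φ₁.
cos²φ₂ / cos²φ₁ = 3.42  ⇒  cos φ₁ = cos 23.3° / √3.42 = 0.9184/1.849 = 0.4966.
φ₁ = arccos(0.4966) ≈ 60.2°.

60.2°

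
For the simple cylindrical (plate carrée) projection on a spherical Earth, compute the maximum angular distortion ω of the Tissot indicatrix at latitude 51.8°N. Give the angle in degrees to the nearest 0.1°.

For the equirectangular projection with φ₀ = 0 (plate carrée), h = 1 along meridians and k = sec φ along parallels.
At 51.8°: h = 1.000, k = 1.617; principal scales a = 1.617, b = 1.000.
sin(ω/2) = (a − b)/(a + b) = 0.6171/2.617 = 0.2358, so ω = 2 arcsin(0.2358) ≈ 27.3°.

27.3°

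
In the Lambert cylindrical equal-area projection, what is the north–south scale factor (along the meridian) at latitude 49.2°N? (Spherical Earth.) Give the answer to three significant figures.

0.653

The Lambert cylindrical equal-area projection is the cylindrical equal-area projection with its standard parallel at the equator (φ₀ = 0). A cylindrical equal-area projection with standard parallel φ₀ has meridian scale h = cos φ / cos φ₀ and parallel scale k = cos φ₀ / cos φ (so areas are preserved, h·k = 1).
h = cos 49.2° / cos 0° = 0.6534/1.000 = 0.6534.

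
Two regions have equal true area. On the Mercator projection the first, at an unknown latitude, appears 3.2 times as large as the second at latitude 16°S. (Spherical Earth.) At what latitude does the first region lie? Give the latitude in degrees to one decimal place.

Mercator areal scale is sec²φ, so apparent-area ratio = sec²φ₁ / sec²φ₂ = cos²φ₂ / cos²φ₁.
cos²φ₂ / cos²φ₁ = 3.2  ⇒  cos φ₁ = cos 16° / √3.2 = 0.9613/1.789 = 0.5374.
φ₁ = arccos(0.5374) ≈ 57.5°.

57.5°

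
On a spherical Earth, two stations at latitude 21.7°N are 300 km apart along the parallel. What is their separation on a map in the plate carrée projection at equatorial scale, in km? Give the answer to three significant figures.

In the plate carrée (x = Rλ, y = Rφ), meridians are true-scale (h = 1) and parallels are stretched by k = sec φ.
Along the parallel, k = sec 21.7° = 1/0.9291 = 1.076.
Map distance = 300 × 1.076 ≈ 323 km.

323 km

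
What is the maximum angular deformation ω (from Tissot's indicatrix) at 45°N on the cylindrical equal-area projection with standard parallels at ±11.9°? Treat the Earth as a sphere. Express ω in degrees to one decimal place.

36.6°

A cylindrical equal-area projection with standard parallel φ₀ has meridian scale h = cos φ / cos φ₀ and parallel scale k = cos φ₀ / cos φ (so areas are preserved, h·k = 1).
At 45°: h = 0.7226, k = 1.384; principal scales a = 1.384, b = 0.7226.
sin(ω/2) = (a − b)/(a + b) = 0.6612/2.106 = 0.3139, so ω = 2 arcsin(0.3139) ≈ 36.6°.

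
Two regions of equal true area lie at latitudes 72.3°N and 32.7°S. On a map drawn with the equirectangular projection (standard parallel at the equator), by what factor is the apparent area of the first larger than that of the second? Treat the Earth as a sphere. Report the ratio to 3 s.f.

For the equirectangular projection with φ₀ = 0 (plate carrée), h = 1 along meridians and k = sec φ along parallels.
Areal scale at 72.3°: h·k = 1.000 × 3.289 = 3.289.
Areal scale at 32.7°: h·k = 1.000 × 1.188 = 1.188.
Ratio = 3.289/1.188 ≈ 2.77.

2.77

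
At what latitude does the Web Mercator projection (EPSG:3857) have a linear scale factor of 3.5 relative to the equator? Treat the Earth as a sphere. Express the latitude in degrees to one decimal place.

Mercator scale is k = sec φ = 1/cos φ.
1/cos φ = 3.5  ⇒  cos φ = 0.2857  ⇒  φ = arccos(0.2857) ≈ 73.4°.

73.4°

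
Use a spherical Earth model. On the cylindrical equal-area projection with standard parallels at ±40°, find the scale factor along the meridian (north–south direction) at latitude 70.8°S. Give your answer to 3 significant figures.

0.429

For cylindrical equal-area with standard parallel φ₀, h = cos φ / cos φ₀ and k = cos φ₀ / cos φ, so h·k = 1.
h = cos 70.8° / cos 40° = 0.3289/0.7660 = 0.4293.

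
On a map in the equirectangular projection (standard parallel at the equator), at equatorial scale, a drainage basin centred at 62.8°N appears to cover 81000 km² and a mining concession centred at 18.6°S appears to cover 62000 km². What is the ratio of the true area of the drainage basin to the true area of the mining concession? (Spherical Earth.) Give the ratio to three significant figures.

On the plate carrée, areal scale = h·k = 1 × sec φ, so true area = apparent × cos φ.
True area of drainage basin: 81000 × cos(62.8°) = 81000 × 0.4571 = 37020 km².
True area of mining concession: 62000 × cos(18.6°) = 62000 × 0.9478 = 58760 km².
Ratio = 37020 / 58760 ≈ 0.630.

0.630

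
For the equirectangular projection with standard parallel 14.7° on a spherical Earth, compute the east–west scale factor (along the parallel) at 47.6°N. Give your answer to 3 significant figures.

1.43

The equidistant cylindrical projection with φ₀ = 14.7° has h = 1 (meridians true) and k = cos φ₀ / cos φ along parallels.
k = cos 14.7° / cos 47.6° = 0.9673/0.6743 = 1.434.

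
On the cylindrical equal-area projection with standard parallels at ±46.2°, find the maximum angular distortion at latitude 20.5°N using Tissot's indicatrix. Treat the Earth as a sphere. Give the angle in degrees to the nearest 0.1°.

34.2°

Cylindrical equal-area (φ₀ = 46.2°): h = cos φ / cos 46.2° along meridians, k = cos 46.2° / cos φ along parallels; h·k = 1.
At 20.5°: h = 1.353, k = 0.7389; principal scales a = 1.353, b = 0.7389.
sin(ω/2) = (a − b)/(a + b) = 0.6144/2.092 = 0.2936, so ω = 2 arcsin(0.2936) ≈ 34.2°.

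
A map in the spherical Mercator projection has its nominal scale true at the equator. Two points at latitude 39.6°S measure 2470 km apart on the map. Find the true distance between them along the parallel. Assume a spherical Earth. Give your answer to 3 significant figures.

Mercator is conformal, so the point scale is isotropic: h = k = sec φ = 1/cos φ.
Along the parallel at 39.6°, map distances are exaggerated by k = sec 39.6° = 1.298.
True distance = 2470 / 1.298 = 2470 × cos 39.6° ≈ 1900 km.

1900 km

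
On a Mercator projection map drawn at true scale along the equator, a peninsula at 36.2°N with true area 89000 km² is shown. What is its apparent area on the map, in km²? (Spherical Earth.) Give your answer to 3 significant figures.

For Mercator, h = k = sec φ (a conformal cylindrical projection has a single point scale, 1/cos φ).
Areal scale = k² = sec²φ = 1/cos²(36.2°) = 1/0.8070² = 1.536.
Apparent area = 89000 × 1.536 ≈ 137000 km².

137000 km²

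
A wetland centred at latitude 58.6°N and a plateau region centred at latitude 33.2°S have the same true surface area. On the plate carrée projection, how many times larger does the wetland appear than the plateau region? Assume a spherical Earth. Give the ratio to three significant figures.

For the equirectangular projection with φ₀ = 0 (plate carrée), h = 1 along meridians and k = sec φ along parallels.
Areal scale at 58.6°: h·k = 1.000 × 1.919 = 1.919.
Areal scale at 33.2°: h·k = 1.000 × 1.195 = 1.195.
Ratio = 1.919/1.195 ≈ 1.61.

1.61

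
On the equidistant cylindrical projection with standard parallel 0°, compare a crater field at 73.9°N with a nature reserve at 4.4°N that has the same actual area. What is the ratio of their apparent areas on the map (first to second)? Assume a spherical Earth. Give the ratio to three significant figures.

3.60

In the plate carrée (x = Rλ, y = Rφ), meridians are true-scale (h = 1) and parallels are stretched by k = sec φ.
Areal scale at 73.9°: h·k = 1.000 × 3.606 = 3.606.
Areal scale at 4.4°: h·k = 1.000 × 1.003 = 1.003.
Ratio = 3.606/1.003 ≈ 3.60.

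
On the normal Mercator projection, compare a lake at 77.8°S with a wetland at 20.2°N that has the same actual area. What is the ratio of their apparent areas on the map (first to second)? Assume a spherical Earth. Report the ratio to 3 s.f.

19.7

Mercator is conformal with k = sec φ, so areal scale = k² = sec²φ.
At 77.8°: sec²(77.8°) = 1/0.2113² = 22.39.
At 20.2°: sec²(20.2°) = 1/0.9385² = 1.135.
Ratio = 22.39/1.135 = cos²(20.2°)/cos²(77.8°) ≈ 19.7.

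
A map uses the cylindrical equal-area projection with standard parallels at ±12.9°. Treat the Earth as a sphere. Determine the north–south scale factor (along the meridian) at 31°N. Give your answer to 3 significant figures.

0.879

A cylindrical equal-area projection with standard parallel φ₀ has meridian scale h = cos φ / cos φ₀ and parallel scale k = cos φ₀ / cos φ (so areas are preserved, h·k = 1).
h = cos 31° / cos 12.9° = 0.8572/0.9748 = 0.8794.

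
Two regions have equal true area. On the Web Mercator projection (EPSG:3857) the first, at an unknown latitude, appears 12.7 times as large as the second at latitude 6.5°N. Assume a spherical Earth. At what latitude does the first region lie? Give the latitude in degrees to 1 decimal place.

Mercator areal scale is sec²φ, so apparent-area ratio = sec²φ₁ / sec²φ₂ = cos²φ₂ / cos²φ₁.
cos²φ₂ / cos²φ₁ = 12.7  ⇒  cos φ₁ = cos 6.5° / √12.7 = 0.9936/3.564 = 0.2788.
φ₁ = arccos(0.2788) ≈ 73.8°.

73.8°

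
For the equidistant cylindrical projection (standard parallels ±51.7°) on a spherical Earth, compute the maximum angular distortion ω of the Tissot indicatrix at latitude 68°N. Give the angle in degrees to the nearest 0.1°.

In the equirectangular projection with standard parallel φ₀ = 51.7° (x = Rλ cos φ₀, y = Rφ), meridians are true-scale (h = 1) and the parallel scale is k = cos φ₀ / cos φ.
At 68°: h = 1.000, k = 1.654; principal scales a = 1.654, b = 1.000.
sin(ω/2) = (a − b)/(a + b) = 0.6545/2.654 = 0.2466, so ω = 2 arcsin(0.2466) ≈ 28.5°.

28.5°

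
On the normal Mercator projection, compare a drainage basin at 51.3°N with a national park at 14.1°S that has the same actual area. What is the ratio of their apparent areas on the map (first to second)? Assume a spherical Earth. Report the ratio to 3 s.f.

On Mercator, area is exaggerated by sec²φ = 1/cos²φ.
At 51.3°: sec²(51.3°) = 1/0.6252² = 2.558.
At 14.1°: sec²(14.1°) = 1/0.9699² = 1.063.
Ratio = 2.558/1.063 = cos²(14.1°)/cos²(51.3°) ≈ 2.41.

2.41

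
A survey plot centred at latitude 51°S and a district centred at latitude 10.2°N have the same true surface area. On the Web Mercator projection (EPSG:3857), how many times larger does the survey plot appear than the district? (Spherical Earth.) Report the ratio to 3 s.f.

On Mercator, area is exaggerated by sec²φ = 1/cos²φ.
At 51°: sec²(51°) = 1/0.6293² = 2.525.
At 10.2°: sec²(10.2°) = 1/0.9842² = 1.032.
Ratio = 2.525/1.032 = cos²(10.2°)/cos²(51°) ≈ 2.45.

2.45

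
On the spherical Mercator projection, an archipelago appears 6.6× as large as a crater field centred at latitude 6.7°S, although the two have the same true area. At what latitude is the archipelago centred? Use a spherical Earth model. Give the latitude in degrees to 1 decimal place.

67.3°

For equal true areas on Mercator, apparent areas scale as sec²φ, so the ratio is cos²φ₂ / cos²φ₁.
cos²φ₂ / cos²φ₁ = 6.6  ⇒  cos φ₁ = cos 6.7° / √6.6 = 0.9932/2.569 = 0.3866.
φ₁ = arccos(0.3866) ≈ 67.3°.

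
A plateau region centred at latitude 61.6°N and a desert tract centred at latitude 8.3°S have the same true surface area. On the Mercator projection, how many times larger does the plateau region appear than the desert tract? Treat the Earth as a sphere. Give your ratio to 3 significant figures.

4.33

Mercator is conformal with k = sec φ, so areal scale = k² = sec²φ.
At 61.6°: sec²(61.6°) = 1/0.4756² = 4.421.
At 8.3°: sec²(8.3°) = 1/0.9895² = 1.021.
Ratio = 4.421/1.021 = cos²(8.3°)/cos²(61.6°) ≈ 4.33.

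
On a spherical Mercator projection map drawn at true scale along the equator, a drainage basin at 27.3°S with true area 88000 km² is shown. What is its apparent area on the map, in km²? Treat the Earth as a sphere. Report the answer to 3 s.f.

The Mercator projection is conformal; its linear scale factor is the same in every direction and equals sec φ = 1/cos φ.
Areal scale = k² = sec²φ = 1/cos²(27.3°) = 1/0.8886² = 1.266.
Apparent area = 88000 × 1.266 ≈ 111000 km².

111000 km²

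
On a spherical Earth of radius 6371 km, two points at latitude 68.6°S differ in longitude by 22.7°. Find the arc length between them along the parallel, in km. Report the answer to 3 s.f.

Arc length along a parallel = R cos φ · Δλ (with Δλ in radians).
= 6371 × cos 68.6° × (22.7° × π/180) = 6371 × 0.3649 × 0.3962 ≈ 921 km.

921 km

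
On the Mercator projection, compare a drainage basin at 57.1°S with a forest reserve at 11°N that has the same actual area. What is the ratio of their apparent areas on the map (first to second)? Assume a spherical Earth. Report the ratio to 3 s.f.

Mercator areal scale is sec²φ.
At 57.1°: sec²(57.1°) = 1/0.5432² = 3.389.
At 11°: sec²(11°) = 1/0.9816² = 1.038.
Ratio = 3.389/1.038 = cos²(11°)/cos²(57.1°) ≈ 3.27.

3.27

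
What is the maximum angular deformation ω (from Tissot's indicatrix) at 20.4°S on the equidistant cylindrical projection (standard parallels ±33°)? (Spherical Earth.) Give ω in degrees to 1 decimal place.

6.4°

The equidistant cylindrical projection with φ₀ = 33° has h = 1 (meridians true) and k = cos φ₀ / cos φ along parallels.
At 20.4°: h = 1.000, k = 0.8948; principal scales a = 1.000, b = 0.8948.
sin(ω/2) = (a − b)/(a + b) = 0.1052/1.895 = 0.05553, so ω = 2 arcsin(0.05553) ≈ 6.4°.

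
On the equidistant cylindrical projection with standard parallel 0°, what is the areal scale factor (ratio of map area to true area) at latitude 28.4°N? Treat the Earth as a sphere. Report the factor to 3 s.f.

1.14

Plate carrée maps x = Rλ, y = Rφ. The meridian scale is h = 1 and the parallel scale is k = 1/cos φ = sec φ.
Areal scale = h·k = 1 × sec φ; at 28.4°, h = 1.000, k = 1.137, so h·k = 1.137.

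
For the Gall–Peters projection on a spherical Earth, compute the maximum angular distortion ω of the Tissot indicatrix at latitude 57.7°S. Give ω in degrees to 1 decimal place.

The Gall–Peters projection is cylindrical equal-area with φ₀ = 45°. For cylindrical equal-area with standard parallel φ₀, h = cos φ / cos φ₀ and k = cos φ₀ / cos φ, so h·k = 1.
At 57.7°: h = 0.7557, k = 1.323; principal scales a = 1.323, b = 0.7557.
sin(ω/2) = (a − b)/(a + b) = 0.5676/2.079 = 0.2730, so ω = 2 arcsin(0.2730) ≈ 31.7°.

31.7°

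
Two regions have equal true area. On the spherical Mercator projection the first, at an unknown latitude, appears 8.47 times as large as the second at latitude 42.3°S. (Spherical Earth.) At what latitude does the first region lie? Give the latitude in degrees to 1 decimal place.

Mercator areal scale is sec²φ, so apparent-area ratio = sec²φ₁ / sec²φ₂ = cos²φ₂ / cos²φ₁.
cos²φ₂ / cos²φ₁ = 8.47  ⇒  cos φ₁ = cos 42.3° / √8.47 = 0.7396/2.910 = 0.2541.
φ₁ = arccos(0.2541) ≈ 75.3°.

75.3°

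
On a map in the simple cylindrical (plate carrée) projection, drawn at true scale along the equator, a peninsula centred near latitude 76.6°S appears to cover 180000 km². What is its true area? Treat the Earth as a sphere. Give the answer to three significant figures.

Plate carrée maps x = Rλ, y = Rφ. The meridian scale is h = 1 and the parallel scale is k = 1/cos φ = sec φ.
Areal scale = h·k = 1 × sec φ; at 76.6°, h = 1.000, k = 4.315, so h·k = 4.315.
True area = apparent / (areal scale) = 180000 / 4.315 ≈ 41700 km².

41700 km²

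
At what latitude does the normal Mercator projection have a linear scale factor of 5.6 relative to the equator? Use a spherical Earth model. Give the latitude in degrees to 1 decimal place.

Mercator scale is k = sec φ = 1/cos φ.
1/cos φ = 5.6  ⇒  cos φ = 0.1786  ⇒  φ = arccos(0.1786) ≈ 79.7°.

79.7°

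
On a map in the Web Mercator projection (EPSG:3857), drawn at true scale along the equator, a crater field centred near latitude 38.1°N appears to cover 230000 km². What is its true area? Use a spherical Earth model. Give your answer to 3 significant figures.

142000 km²

The Mercator projection is conformal; its linear scale factor is the same in every direction and equals sec φ = 1/cos φ.
Areal scale = k² = sec²φ = 1/cos²(38.1°) = 1/0.7869² = 1.615.
True area = apparent / (areal scale) = 230000 / 1.615 ≈ 142000 km².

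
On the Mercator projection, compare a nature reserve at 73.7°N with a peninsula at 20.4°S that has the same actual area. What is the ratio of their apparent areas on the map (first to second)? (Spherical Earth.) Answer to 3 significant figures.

Mercator is conformal with k = sec φ, so areal scale = k² = sec²φ.
At 73.7°: sec²(73.7°) = 1/0.2807² = 12.69.
At 20.4°: sec²(20.4°) = 1/0.9373² = 1.138.
Ratio = 12.69/1.138 = cos²(20.4°)/cos²(73.7°) ≈ 11.2.

11.2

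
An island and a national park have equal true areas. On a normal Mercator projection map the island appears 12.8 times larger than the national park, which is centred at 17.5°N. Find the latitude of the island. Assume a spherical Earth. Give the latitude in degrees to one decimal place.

74.5°

On Mercator, (apparent₁)/(apparent₂) = sec²φ₁ / sec²φ₂ when true areas are equal.
cos²φ₂ / cos²φ₁ = 12.8  ⇒  cos φ₁ = cos 17.5° / √12.8 = 0.9537/3.578 = 0.2666.
φ₁ = arccos(0.2666) ≈ 74.5°.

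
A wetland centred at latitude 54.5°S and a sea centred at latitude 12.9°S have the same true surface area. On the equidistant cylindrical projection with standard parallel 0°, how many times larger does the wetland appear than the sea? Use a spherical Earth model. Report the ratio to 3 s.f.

1.68

In the plate carrée (x = Rλ, y = Rφ), meridians are true-scale (h = 1) and parallels are stretched by k = sec φ.
Areal scale at 54.5°: h·k = 1.000 × 1.722 = 1.722.
Areal scale at 12.9°: h·k = 1.000 × 1.026 = 1.026.
Ratio = 1.722/1.026 ≈ 1.68.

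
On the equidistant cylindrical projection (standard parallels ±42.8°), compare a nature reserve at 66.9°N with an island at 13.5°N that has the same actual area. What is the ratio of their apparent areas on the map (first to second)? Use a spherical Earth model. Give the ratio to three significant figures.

In the equirectangular projection with standard parallel φ₀ = 42.8° (x = Rλ cos φ₀, y = Rφ), meridians are true-scale (h = 1) and the parallel scale is k = cos φ₀ / cos φ.
Areal scale at 66.9°: h·k = 1.000 × 1.870 = 1.870.
Areal scale at 13.5°: h·k = 1.000 × 0.7546 = 0.7546.
Ratio = 1.870/0.7546 ≈ 2.48.

2.48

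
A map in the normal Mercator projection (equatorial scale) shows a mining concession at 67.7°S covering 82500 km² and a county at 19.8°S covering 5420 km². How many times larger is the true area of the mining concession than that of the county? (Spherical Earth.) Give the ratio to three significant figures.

On Mercator the areal scale is sec²φ, so true area = apparent × cos²φ.
True area of mining concession: 82500 × cos²(67.7°) = 82500 × 0.1440 = 11880 km².
True area of county: 5420 × cos²(19.8°) = 5420 × 0.8853 = 4798 km².
Ratio = 11880 / 4798 ≈ 2.48.

2.48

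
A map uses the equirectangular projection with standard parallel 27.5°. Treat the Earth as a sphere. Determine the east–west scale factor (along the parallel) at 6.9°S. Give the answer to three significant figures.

In the equirectangular projection with standard parallel φ₀ = 27.5° (x = Rλ cos φ₀, y = Rφ), meridians are true-scale (h = 1) and the parallel scale is k = cos φ₀ / cos φ.
k = cos 27.5° / cos 6.9° = 0.8870/0.9928 = 0.8935.

0.893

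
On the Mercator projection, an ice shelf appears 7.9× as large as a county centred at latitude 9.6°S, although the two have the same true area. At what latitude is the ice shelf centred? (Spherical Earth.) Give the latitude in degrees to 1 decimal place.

Mercator areal scale is sec²φ, so apparent-area ratio = sec²φ₁ / sec²φ₂ = cos²φ₂ / cos²φ₁.
cos²φ₂ / cos²φ₁ = 7.9  ⇒  cos φ₁ = cos 9.6° / √7.9 = 0.9860/2.811 = 0.3508.
φ₁ = arccos(0.3508) ≈ 69.5°.

69.5°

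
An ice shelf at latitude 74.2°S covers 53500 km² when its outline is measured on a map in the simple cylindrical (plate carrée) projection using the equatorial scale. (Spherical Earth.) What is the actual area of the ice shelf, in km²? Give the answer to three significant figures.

14600 km²

In the plate carrée (x = Rλ, y = Rφ), meridians are true-scale (h = 1) and parallels are stretched by k = sec φ.
Areal scale = h·k = 1 × sec φ; at 74.2°, h = 1.000, k = 3.673, so h·k = 3.673.
True area = apparent / (areal scale) = 53500 / 3.673 ≈ 14600 km².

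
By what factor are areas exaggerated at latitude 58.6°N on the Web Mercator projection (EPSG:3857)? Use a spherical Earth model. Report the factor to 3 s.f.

The Mercator projection is conformal; its linear scale factor is the same in every direction and equals sec φ = 1/cos φ.
Areal scale = k² = sec²φ = 1/cos²(58.6°) = 1/0.5210² = 3.684.

3.68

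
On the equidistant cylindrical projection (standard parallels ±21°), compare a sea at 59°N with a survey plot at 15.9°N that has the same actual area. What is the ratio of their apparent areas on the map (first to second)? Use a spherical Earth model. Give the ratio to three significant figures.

1.87

The equidistant cylindrical projection with φ₀ = 21° has h = 1 (meridians true) and k = cos φ₀ / cos φ along parallels.
Areal scale at 59°: h·k = 1.000 × 1.813 = 1.813.
Areal scale at 15.9°: h·k = 1.000 × 0.9707 = 0.9707.
Ratio = 1.813/0.9707 ≈ 1.87.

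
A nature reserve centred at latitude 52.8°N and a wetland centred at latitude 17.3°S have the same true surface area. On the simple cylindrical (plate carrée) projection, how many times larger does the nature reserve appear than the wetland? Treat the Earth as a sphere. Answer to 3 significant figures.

1.58

For the equirectangular projection with φ₀ = 0 (plate carrée), h = 1 along meridians and k = sec φ along parallels.
Areal scale at 52.8°: h·k = 1.000 × 1.654 = 1.654.
Areal scale at 17.3°: h·k = 1.000 × 1.047 = 1.047.
Ratio = 1.654/1.047 ≈ 1.58.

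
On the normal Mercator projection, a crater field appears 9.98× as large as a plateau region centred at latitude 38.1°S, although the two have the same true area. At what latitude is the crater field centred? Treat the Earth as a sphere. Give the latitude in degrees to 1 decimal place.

75.6°

Mercator areal scale is sec²φ, so apparent-area ratio = sec²φ₁ / sec²φ₂ = cos²φ₂ / cos²φ₁.
cos²φ₂ / cos²φ₁ = 9.98  ⇒  cos φ₁ = cos 38.1° / √9.98 = 0.7869/3.159 = 0.2491.
φ₁ = arccos(0.2491) ≈ 75.6°.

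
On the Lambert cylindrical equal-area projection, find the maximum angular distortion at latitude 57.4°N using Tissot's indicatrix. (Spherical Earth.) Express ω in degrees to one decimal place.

66.7°

The Lambert cylindrical equal-area projection is the cylindrical equal-area projection with its standard parallel at the equator (φ₀ = 0). For cylindrical equal-area with standard parallel φ₀, h = cos φ / cos φ₀ and k = cos φ₀ / cos φ, so h·k = 1.
At 57.4°: h = 0.5388, k = 1.856; principal scales a = 1.856, b = 0.5388.
sin(ω/2) = (a − b)/(a + b) = 1.317/2.395 = 0.5501, so ω = 2 arcsin(0.5501) ≈ 66.7°.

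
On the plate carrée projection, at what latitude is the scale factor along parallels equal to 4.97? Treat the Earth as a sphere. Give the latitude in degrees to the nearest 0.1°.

Plate carrée: h = 1, k = sec φ along parallels.
sec φ = 4.97  ⇒  cos φ = 0.2012  ⇒  φ ≈ 78.4°.

78.4°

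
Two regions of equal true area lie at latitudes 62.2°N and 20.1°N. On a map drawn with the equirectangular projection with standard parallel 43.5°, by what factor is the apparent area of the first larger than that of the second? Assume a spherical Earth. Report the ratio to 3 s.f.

The equidistant cylindrical projection with φ₀ = 43.5° has h = 1 (meridians true) and k = cos φ₀ / cos φ along parallels.
Areal scale at 62.2°: h·k = 1.000 × 1.555 = 1.555.
Areal scale at 20.1°: h·k = 1.000 × 0.7724 = 0.7724.
Ratio = 1.555/0.7724 ≈ 2.01.

2.01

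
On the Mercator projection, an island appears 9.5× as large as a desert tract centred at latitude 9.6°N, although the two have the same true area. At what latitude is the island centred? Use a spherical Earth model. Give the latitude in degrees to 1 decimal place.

71.3°

For equal true areas on Mercator, apparent areas scale as sec²φ, so the ratio is cos²φ₂ / cos²φ₁.
cos²φ₂ / cos²φ₁ = 9.5  ⇒  cos φ₁ = cos 9.6° / √9.5 = 0.9860/3.082 = 0.3199.
φ₁ = arccos(0.3199) ≈ 71.3°.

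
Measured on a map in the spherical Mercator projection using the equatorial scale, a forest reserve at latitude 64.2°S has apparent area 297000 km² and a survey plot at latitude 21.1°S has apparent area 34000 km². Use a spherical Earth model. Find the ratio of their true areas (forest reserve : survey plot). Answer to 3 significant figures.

1.90

Mercator's areal exaggeration is sec²φ; hence true area = (apparent area) · cos²φ.
True area of forest reserve: 297000 × cos²(64.2°) = 297000 × 0.1894 = 56260 km².
True area of survey plot: 34000 × cos²(21.1°) = 34000 × 0.8704 = 29590 km².
Ratio = 56260 / 29590 ≈ 1.90.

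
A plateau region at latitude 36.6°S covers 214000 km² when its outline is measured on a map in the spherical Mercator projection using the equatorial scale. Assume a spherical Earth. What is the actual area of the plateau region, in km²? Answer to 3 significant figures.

138000 km²

The Mercator projection is conformal; its linear scale factor is the same in every direction and equals sec φ = 1/cos φ.
Areal scale = k² = sec²φ = 1/cos²(36.6°) = 1/0.8028² = 1.552.
True area = apparent / (areal scale) = 214000 / 1.552 ≈ 138000 km².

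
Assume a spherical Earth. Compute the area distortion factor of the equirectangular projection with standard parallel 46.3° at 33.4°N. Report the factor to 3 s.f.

The equidistant cylindrical projection with φ₀ = 46.3° has h = 1 (meridians true) and k = cos φ₀ / cos φ along parallels.
Areal scale = h·k = 1 × cos φ₀ / cos φ; at 33.4°, h = 1.000, k = 0.8276, so h·k = 0.8276.

0.828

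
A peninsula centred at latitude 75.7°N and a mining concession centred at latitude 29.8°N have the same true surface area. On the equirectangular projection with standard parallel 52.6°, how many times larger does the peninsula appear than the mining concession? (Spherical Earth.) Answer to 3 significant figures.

3.51

In the equirectangular projection with standard parallel φ₀ = 52.6° (x = Rλ cos φ₀, y = Rφ), meridians are true-scale (h = 1) and the parallel scale is k = cos φ₀ / cos φ.
Areal scale at 75.7°: h·k = 1.000 × 2.459 = 2.459.
Areal scale at 29.8°: h·k = 1.000 × 0.6999 = 0.6999.
Ratio = 2.459/0.6999 ≈ 3.51.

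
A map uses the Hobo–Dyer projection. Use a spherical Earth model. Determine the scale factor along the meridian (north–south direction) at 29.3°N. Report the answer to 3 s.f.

Hobo–Dyer is a cylindrical equal-area projection with standard parallels at ±37.5°. A cylindrical equal-area projection with standard parallel φ₀ has meridian scale h = cos φ / cos φ₀ and parallel scale k = cos φ₀ / cos φ (so areas are preserved, h·k = 1).
h = cos 29.3° / cos 37.5° = 0.8721/0.7934 = 1.099.

1.10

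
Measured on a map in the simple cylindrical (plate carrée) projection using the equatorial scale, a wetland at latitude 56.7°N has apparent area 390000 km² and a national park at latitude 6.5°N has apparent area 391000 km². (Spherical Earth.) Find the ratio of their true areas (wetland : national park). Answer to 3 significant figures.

0.551

Plate carrée has h = 1 and k = sec φ, giving areal scale sec φ; true area = (apparent area) · cos φ.
True area of wetland: 390000 × cos(56.7°) = 390000 × 0.5490 = 214100 km².
True area of national park: 391000 × cos(6.5°) = 391000 × 0.9936 = 388500 km².
Ratio = 214100 / 388500 ≈ 0.551.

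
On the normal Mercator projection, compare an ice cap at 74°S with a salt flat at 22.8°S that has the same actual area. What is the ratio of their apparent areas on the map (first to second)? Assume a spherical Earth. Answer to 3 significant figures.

11.2

Mercator areal scale is sec²φ.
At 74°: sec²(74°) = 1/0.2756² = 13.16.
At 22.8°: sec²(22.8°) = 1/0.9219² = 1.177.
Ratio = 13.16/1.177 = cos²(22.8°)/cos²(74°) ≈ 11.2.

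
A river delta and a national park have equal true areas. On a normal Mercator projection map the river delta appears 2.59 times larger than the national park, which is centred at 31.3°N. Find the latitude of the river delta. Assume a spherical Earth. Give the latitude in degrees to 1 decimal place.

Mercator areal scale is sec²φ, so apparent-area ratio = sec²φ₁ / sec²φ₂ = cos²φ₂ / cos²φ₁.
cos²φ₂ / cos²φ₁ = 2.59  ⇒  cos φ₁ = cos 31.3° / √2.59 = 0.8545/1.609 = 0.5309.
φ₁ = arccos(0.5309) ≈ 57.9°.

57.9°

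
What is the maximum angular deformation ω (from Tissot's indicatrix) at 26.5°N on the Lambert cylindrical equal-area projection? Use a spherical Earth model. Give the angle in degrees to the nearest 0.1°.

The Lambert cylindrical equal-area projection is the cylindrical equal-area projection with its standard parallel at the equator (φ₀ = 0). For cylindrical equal-area with standard parallel φ₀, h = cos φ / cos φ₀ and k = cos φ₀ / cos φ, so h·k = 1.
At 26.5°: h = 0.8949, k = 1.117; principal scales a = 1.117, b = 0.8949.
sin(ω/2) = (a − b)/(a + b) = 0.2225/2.012 = 0.1106, so ω = 2 arcsin(0.1106) ≈ 12.7°.

12.7°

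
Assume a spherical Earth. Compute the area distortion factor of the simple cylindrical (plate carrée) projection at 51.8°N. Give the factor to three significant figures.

1.62

Plate carrée maps x = Rλ, y = Rφ. The meridian scale is h = 1 and the parallel scale is k = 1/cos φ = sec φ.
Areal scale = h·k = 1 × sec φ; at 51.8°, h = 1.000, k = 1.617, so h·k = 1.617.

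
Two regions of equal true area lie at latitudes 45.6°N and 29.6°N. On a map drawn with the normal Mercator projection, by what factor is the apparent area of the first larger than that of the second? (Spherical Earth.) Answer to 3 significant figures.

On Mercator, area is exaggerated by sec²φ = 1/cos²φ.
At 45.6°: sec²(45.6°) = 1/0.6997² = 2.043.
At 29.6°: sec²(29.6°) = 1/0.8695² = 1.323.
Ratio = 2.043/1.323 = cos²(29.6°)/cos²(45.6°) ≈ 1.54.

1.54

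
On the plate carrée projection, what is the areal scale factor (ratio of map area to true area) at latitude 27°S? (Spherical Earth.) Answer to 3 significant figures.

In the plate carrée (x = Rλ, y = Rφ), meridians are true-scale (h = 1) and parallels are stretched by k = sec φ.
Areal scale = h·k = 1 × sec φ; at 27°, h = 1.000, k = 1.122, so h·k = 1.122.

1.12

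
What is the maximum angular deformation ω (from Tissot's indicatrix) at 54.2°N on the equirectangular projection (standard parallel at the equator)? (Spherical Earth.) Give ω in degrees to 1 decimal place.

30.4°

In the plate carrée (x = Rλ, y = Rφ), meridians are true-scale (h = 1) and parallels are stretched by k = sec φ.
At 54.2°: h = 1.000, k = 1.710; principal scales a = 1.710, b = 1.000.
sin(ω/2) = (a − b)/(a + b) = 0.7095/2.710 = 0.2619, so ω = 2 arcsin(0.2619) ≈ 30.4°.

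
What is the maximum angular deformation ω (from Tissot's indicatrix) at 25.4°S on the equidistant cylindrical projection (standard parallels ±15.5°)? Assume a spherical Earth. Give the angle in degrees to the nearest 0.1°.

In the equirectangular projection with standard parallel φ₀ = 15.5° (x = Rλ cos φ₀, y = Rφ), meridians are true-scale (h = 1) and the parallel scale is k = cos φ₀ / cos φ.
At 25.4°: h = 1.000, k = 1.067; principal scales a = 1.067, b = 1.000.
sin(ω/2) = (a − b)/(a + b) = 0.06675/2.067 = 0.03230, so ω = 2 arcsin(0.03230) ≈ 3.7°.

3.7°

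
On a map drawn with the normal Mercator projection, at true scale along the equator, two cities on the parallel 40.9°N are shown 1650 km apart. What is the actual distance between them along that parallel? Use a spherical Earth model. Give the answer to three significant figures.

1250 km

Mercator is conformal, so the point scale is isotropic: h = k = sec φ = 1/cos φ.
Along the parallel at 40.9°, map distances are exaggerated by k = sec 40.9° = 1.323.
True distance = 1650 / 1.323 = 1650 × cos 40.9° ≈ 1250 km.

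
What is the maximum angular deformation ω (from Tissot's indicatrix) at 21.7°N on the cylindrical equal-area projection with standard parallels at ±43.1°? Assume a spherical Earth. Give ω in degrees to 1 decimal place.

27.4°

For cylindrical equal-area with standard parallel φ₀, h = cos φ / cos φ₀ and k = cos φ₀ / cos φ, so h·k = 1.
At 21.7°: h = 1.273, k = 0.7859; principal scales a = 1.273, b = 0.7859.
sin(ω/2) = (a − b)/(a + b) = 0.4866/2.058 = 0.2364, so ω = 2 arcsin(0.2364) ≈ 27.4°.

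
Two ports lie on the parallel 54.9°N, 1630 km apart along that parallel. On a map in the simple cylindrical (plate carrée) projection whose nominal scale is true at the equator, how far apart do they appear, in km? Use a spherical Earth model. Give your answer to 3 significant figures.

2830 km

Plate carrée maps x = Rλ, y = Rφ. The meridian scale is h = 1 and the parallel scale is k = 1/cos φ = sec φ.
Along the parallel, k = sec 54.9° = 1/0.5750 = 1.739.
Map distance = 1630 × 1.739 ≈ 2830 km.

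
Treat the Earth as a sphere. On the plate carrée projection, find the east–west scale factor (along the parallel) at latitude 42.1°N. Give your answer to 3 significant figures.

For the equirectangular projection with φ₀ = 0 (plate carrée), h = 1 along meridians and k = sec φ along parallels.
k = 1/cos 42.1° = 1/0.7420 = 1.348.

1.35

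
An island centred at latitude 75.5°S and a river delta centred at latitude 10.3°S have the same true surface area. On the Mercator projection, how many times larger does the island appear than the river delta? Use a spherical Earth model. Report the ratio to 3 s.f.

Mercator is conformal with k = sec φ, so areal scale = k² = sec²φ.
At 75.5°: sec²(75.5°) = 1/0.2504² = 15.95.
At 10.3°: sec²(10.3°) = 1/0.9839² = 1.033.
Ratio = 15.95/1.033 = cos²(10.3°)/cos²(75.5°) ≈ 15.4.

15.4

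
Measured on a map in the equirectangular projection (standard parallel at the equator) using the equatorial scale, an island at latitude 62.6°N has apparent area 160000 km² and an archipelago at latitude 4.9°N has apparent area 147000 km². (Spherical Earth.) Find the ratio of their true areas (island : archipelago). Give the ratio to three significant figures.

0.503

On the plate carrée, areal scale = h·k = 1 × sec φ, so true area = apparent × cos φ.
True area of island: 160000 × cos(62.6°) = 160000 × 0.4602 = 73630 km².
True area of archipelago: 147000 × cos(4.9°) = 147000 × 0.9963 = 146500 km².
Ratio = 73630 / 146500 ≈ 0.503.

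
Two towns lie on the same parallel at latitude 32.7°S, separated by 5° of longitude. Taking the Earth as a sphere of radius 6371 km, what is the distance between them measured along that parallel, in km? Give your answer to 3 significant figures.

Arc length along a parallel = R cos φ · Δλ (with Δλ in radians).
= 6371 × cos 32.7° × (5° × π/180) = 6371 × 0.8415 × 0.08727 ≈ 468 km.

468 km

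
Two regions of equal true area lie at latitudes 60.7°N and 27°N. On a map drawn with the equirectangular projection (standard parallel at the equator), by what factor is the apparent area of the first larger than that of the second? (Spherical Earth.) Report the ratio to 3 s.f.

1.82

Plate carrée maps x = Rλ, y = Rφ. The meridian scale is h = 1 and the parallel scale is k = 1/cos φ = sec φ.
Areal scale at 60.7°: h·k = 1.000 × 2.043 = 2.043.
Areal scale at 27°: h·k = 1.000 × 1.122 = 1.122.
Ratio = 2.043/1.122 ≈ 1.82.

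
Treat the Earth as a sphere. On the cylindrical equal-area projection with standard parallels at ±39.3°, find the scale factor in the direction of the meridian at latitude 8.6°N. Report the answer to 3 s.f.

1.28

Cylindrical equal-area (φ₀ = 39.3°): h = cos φ / cos 39.3° along meridians, k = cos 39.3° / cos φ along parallels; h·k = 1.
h = cos 8.6° / cos 39.3° = 0.9888/0.7738 = 1.278.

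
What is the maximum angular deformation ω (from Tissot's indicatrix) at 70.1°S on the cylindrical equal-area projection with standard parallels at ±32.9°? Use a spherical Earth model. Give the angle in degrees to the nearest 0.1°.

For cylindrical equal-area with standard parallel φ₀, h = cos φ / cos φ₀ and k = cos φ₀ / cos φ, so h·k = 1.
At 70.1°: h = 0.4054, k = 2.467; principal scales a = 2.467, b = 0.4054.
sin(ω/2) = (a − b)/(a + b) = 2.061/2.872 = 0.7177, so ω = 2 arcsin(0.7177) ≈ 91.7°.

91.7°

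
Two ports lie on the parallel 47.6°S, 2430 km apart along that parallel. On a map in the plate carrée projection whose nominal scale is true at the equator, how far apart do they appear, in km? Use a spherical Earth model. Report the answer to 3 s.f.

In the plate carrée (x = Rλ, y = Rφ), meridians are true-scale (h = 1) and parallels are stretched by k = sec φ.
Along the parallel, k = sec 47.6° = 1/0.6743 = 1.483.
Map distance = 2430 × 1.483 ≈ 3600 km.

3600 km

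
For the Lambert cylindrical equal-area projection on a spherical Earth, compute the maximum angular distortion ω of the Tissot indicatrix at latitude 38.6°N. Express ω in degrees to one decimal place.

28.0°

The Lambert cylindrical equal-area projection is the cylindrical equal-area projection with its standard parallel at the equator (φ₀ = 0). A cylindrical equal-area projection with standard parallel φ₀ has meridian scale h = cos φ / cos φ₀ and parallel scale k = cos φ₀ / cos φ (so areas are preserved, h·k = 1).
At 38.6°: h = 0.7815, k = 1.280; principal scales a = 1.280, b = 0.7815.
sin(ω/2) = (a − b)/(a + b) = 0.4980/2.061 = 0.2416, so ω = 2 arcsin(0.2416) ≈ 28.0°.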